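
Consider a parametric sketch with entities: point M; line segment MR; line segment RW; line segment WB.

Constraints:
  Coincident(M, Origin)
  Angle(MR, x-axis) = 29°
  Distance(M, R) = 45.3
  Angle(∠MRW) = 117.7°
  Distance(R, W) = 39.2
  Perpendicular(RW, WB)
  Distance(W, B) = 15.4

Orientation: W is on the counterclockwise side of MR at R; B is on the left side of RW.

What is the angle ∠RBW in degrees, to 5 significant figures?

68.552°

∠MRW = 117.7°, so RW runs at 29.0° + (180° − 117.7°) = 91.300° from the x-axis; with |RW| = 39.2, W = R + 39.2·(cos 91.300°, sin 91.300°) = (38.731, 61.152). RW is perpendicular to WB; with |WB| = 15.4 on the left of RW, B = W + 15.4·(-0.99974, -0.022687) = (23.335, 60.802). Then cos ∠RBW = BR·BW / (|BR||BW|), giving 68.552°.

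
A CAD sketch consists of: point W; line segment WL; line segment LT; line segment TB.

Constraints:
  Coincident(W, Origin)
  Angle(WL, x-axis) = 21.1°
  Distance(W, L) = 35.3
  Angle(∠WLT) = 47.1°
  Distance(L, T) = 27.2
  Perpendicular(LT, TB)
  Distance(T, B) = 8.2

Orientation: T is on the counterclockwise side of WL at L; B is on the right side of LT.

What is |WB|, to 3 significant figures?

34.2

W is at the origin; WL runs at 21.1° with length 35.3, so L = 35.3·(cos 21.1°, sin 21.1°) = (32.9, 12.7). ∠WLT = 47.1°, so LT runs at 21.1° + (180° − 47.1°) = 154° from the x-axis; with |LT| = 27.2, T = L + 27.2·(cos 154°, sin 154°) = (8.49, 24.6). The perpendicularity gives TB at right angles to LT; with |TB| = 8.2 on the right of LT, B = T + 8.2·(0.438, 0.899) = (12.1, 32.0). Then |WB| = |B − W| = 34.2.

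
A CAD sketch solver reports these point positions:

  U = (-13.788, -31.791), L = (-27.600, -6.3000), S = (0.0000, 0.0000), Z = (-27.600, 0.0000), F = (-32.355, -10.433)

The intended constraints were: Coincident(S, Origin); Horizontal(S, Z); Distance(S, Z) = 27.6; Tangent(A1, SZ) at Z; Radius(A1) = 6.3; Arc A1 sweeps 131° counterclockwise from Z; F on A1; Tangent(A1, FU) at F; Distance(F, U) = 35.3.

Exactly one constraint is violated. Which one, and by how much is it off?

Distance(F, U) = 35.3 — off by 7.00.

S = (0.00, 0.00) ✓; S.y = 0.00, Z.y = 0.00 ✓; |SZ| = 27.60 ✓; ∠(LZ, ZS) = 90.00° ✓; |LZ| = 6.300 ✓; bearing(L→F) − bearing(L→Z) = 131.0° ✓; |LF| = 6.300 ✓; ∠(LF, FU) = 90.00° ✓; |FU| = 28.30 ✗.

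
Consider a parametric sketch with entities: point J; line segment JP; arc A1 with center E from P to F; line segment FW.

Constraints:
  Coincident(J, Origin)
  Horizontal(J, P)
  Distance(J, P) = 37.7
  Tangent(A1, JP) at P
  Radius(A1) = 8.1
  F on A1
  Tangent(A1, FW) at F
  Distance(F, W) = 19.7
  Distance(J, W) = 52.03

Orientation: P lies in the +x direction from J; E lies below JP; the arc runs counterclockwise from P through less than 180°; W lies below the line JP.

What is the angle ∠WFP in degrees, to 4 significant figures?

116.0°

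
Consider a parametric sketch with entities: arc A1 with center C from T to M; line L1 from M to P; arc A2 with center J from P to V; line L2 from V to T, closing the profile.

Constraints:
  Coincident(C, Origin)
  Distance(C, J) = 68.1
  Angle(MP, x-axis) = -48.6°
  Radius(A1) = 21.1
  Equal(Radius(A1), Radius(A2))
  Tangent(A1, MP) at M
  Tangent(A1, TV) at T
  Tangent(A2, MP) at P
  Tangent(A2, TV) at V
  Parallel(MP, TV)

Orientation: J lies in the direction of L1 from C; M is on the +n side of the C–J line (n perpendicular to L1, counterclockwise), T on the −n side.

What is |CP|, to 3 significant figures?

71.3

Tangency of A1 to both parallel lines with radius 21.1 puts M and T at C ± 21.1·n: M = (15.8, 14.0), T = (-15.8, -14.0). Equal radii place P and V the same way about J: P = J + 21.1·n = (60.9, -37.1), V = J − 21.1·n = (29.2, -65.0). Then |CP| = |P − C| = 71.3.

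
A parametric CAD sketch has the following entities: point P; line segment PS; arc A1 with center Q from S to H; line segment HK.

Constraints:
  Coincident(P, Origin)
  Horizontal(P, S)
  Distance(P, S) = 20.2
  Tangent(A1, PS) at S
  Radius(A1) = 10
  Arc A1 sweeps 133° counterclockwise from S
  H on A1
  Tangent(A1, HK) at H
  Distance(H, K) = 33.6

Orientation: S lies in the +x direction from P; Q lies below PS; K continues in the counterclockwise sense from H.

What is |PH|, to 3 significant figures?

21.2

P is at the origin; PS is horizontal with |PS| = 20.2 and S on the +x side, so S = (20.2, 0.00). Tangency of A1 to PS means the radius QS is perpendicular to PS, so Q = S + (0, -10) = (20.2, -10.0). On A1, S sits at bearing 90° from Q; a 133° counterclockwise sweep puts H at bearing 223°, so H = Q + 10.0·(cos 223°, sin 223°) = (12.9, -16.8). Then |PH| = |H − P| = 21.2.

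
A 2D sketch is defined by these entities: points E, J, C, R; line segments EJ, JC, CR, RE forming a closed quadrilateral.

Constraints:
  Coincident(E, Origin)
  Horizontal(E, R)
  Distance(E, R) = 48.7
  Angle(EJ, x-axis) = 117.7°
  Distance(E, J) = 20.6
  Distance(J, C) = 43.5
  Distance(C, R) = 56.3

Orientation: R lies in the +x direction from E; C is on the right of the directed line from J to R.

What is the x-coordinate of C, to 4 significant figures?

-1.948

E is at the origin; ER is horizontal with |ER| = 48.7 and R in +x, so R = (48.7, 0). EJ runs at 117.7° with |EJ| = 20.6, so J = (-9.576, 18.24). C is determined by |JC| = 43.5 and |CR| = 56.3 together: it lies at the intersection of circle(J, 43.5) and circle(R, 56.3). With |JR| = 61.06, the foot of the radical line on JR is 20.07 from J and the perpendicular offset is √(43.5² − 20.07²) = 38.59. Taking the right-of-JR solution: C = (-1.948, -24.59).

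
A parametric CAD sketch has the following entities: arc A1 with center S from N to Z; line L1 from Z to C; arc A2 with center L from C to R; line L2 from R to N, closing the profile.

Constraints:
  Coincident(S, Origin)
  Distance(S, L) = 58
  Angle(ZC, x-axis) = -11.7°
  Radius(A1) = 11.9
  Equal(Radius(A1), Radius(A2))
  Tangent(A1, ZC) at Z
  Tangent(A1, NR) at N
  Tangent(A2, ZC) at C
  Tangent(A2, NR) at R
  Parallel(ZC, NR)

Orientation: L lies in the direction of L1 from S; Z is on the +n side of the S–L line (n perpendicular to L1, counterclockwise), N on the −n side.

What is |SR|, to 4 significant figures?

59.21

Tangency of A1 to both parallel lines with radius 11.9 puts Z and N at S ± 11.9·n: Z = (2.413, 11.65), N = (-2.413, -11.65). Equal radii place C and R the same way about L: C = L + 11.9·n = (59.21, -0.1089), R = L − 11.9·n = (54.38, -23.41). Then |SR| = |R − S| = 59.21.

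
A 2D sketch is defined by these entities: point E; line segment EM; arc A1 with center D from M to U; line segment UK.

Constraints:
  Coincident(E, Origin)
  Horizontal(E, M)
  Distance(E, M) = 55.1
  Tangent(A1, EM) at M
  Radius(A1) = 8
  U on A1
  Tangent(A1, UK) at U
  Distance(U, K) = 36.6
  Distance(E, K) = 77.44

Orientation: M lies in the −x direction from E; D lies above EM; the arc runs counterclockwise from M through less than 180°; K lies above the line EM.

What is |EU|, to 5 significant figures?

49.188

E is at the origin; EM is horizontal with |EM| = 55.1 and M on the −x side, so M = (-55.100, 0.0000). A1 meets EM tangentially, so DM is at right angles to EM, so D = M + (0, 8) = (-55.100, 8.0000). Since DU ⟂ UK (tangency), |DK| = √(8.0² + 36.6²) = 37.464 regardless of where U sits on A1. So K lies on both circle(E, 77.44) and circle(D, 37.464); the above-EM intersection is K = (-63.346, 44.545). U is the foot of the tangent from K: U = (-47.852, 11.387).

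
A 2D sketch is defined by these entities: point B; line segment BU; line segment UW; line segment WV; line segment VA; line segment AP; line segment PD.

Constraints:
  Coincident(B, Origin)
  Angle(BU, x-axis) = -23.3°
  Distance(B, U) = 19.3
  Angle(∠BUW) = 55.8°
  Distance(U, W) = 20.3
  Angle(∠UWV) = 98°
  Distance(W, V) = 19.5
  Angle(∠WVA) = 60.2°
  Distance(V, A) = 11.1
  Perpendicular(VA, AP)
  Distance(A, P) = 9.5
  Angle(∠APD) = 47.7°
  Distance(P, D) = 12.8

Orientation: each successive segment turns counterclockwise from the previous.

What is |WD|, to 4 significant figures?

17.95

B is at the origin; BU runs at -23.3° with length 19.3, so U = (17.73, -7.634). ∠BUW = 55.8° gives UW at 100.9° from the x-axis; with |UW| = 20.3, W = (13.89, 12.30). ∠UWV = 98.0° gives WV at -177.1° from the x-axis; with |WV| = 19.5, V = (-5.588, 11.31). ∠WVA = 60.2° gives VA at -57.30° from the x-axis; with |VA| = 11.1, A = (0.4090, 1.972). The perpendicularity gives AP at right angles to VA, so AP runs at 32.70°; with |AP| = 9.5, P = (8.403, 7.105). ∠APD = 47.7° gives PD at 165.0° from the x-axis; with |PD| = 12.8, D = (-3.960, 10.42). Then |WD| = |D − W| = 17.95.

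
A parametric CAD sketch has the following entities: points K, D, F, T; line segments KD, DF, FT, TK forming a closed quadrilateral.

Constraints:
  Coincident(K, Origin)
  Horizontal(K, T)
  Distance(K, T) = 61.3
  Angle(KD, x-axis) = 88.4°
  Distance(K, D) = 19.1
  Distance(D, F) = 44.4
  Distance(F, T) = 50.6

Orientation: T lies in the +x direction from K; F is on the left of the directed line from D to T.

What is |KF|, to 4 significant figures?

57.80

K is at the origin; K and T share the same y with |KT| = 61.3 and T in +x, so T = (61.3, 0). KD runs at 88.4° with |KD| = 19.1, so D = (0.5333, 19.09). F is determined by |DF| = 44.4 and |FT| = 50.6 together: it lies at the intersection of circle(D, 44.4) and circle(T, 50.6). With |DT| = 63.70, the foot of the radical line on DT is 27.22 from D and the perpendicular offset is √(44.4² − 27.22²) = 35.07. Taking the left-of-DT solution: F = (37.02, 44.39).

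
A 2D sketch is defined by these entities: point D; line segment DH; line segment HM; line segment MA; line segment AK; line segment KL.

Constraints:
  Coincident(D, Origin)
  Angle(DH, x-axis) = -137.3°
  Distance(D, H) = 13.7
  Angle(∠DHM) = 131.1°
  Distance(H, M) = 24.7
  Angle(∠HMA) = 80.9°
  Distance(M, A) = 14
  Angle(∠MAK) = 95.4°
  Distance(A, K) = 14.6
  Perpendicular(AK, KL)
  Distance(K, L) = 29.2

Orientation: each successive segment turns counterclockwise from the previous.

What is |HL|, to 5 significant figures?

18.983

D is at the origin; DH runs at -137.3° with length 13.7, so H = (-10.068, -9.2908). ∠DHM = 131.1° gives HM at -88.400° from the x-axis; with |HM| = 24.7, M = (-9.3787, -33.981). ∠HMA = 80.9° gives MA at 10.700° from the x-axis; with |MA| = 14.0, A = (4.3779, -31.382). ∠MAK = 95.4° gives AK at 95.300° from the x-axis; with |AK| = 14.6, K = (3.0293, -16.844). The perpendicularity gives KL at right angles to AK, so KL runs at -174.70°; with |KL| = 29.2, L = (-26.046, -19.541). Then |HL| = |L − H| = 18.983.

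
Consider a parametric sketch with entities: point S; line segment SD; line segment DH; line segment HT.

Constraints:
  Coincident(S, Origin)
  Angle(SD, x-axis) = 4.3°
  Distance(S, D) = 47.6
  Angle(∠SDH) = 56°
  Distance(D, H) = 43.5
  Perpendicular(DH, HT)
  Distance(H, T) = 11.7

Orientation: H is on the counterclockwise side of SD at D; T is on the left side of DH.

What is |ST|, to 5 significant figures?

32.492

S is at the origin; SD runs at 4.3° with length 47.6, so D = 47.6·(cos 4.3°, sin 4.3°) = (47.466, 3.5690). ∠SDH = 56.0°, so DH runs at 4.3° + (180° − 56.0°) = 128.30° from the x-axis; with |DH| = 43.5, H = D + 43.5·(cos 128.30°, sin 128.30°) = (20.506, 37.707). DH is perpendicular to HT; with |HT| = 11.7 on the left of DH, T = H + 11.7·(-0.78478, -0.61978) = (11.324, 30.455). Then |ST| = |T − S| = 32.492.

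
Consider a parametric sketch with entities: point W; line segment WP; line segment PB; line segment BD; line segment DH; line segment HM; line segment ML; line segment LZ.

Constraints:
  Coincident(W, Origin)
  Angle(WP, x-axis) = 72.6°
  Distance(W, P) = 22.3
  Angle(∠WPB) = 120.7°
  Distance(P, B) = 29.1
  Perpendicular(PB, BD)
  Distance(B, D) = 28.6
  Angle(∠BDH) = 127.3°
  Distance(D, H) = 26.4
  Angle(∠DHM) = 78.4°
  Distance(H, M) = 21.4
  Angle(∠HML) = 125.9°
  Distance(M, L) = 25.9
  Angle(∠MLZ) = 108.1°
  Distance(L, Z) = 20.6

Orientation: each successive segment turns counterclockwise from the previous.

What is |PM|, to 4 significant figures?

25.34

∠BDH = 127.3° gives DH at -85.40° from the x-axis; with |DH| = 26.4, H = (-31.94, -2.476). ∠DHM = 78.4° gives HM at 16.20° from the x-axis; with |HM| = 21.4, M = (-11.39, 3.494). Then |PM| = |M − P| = 25.34.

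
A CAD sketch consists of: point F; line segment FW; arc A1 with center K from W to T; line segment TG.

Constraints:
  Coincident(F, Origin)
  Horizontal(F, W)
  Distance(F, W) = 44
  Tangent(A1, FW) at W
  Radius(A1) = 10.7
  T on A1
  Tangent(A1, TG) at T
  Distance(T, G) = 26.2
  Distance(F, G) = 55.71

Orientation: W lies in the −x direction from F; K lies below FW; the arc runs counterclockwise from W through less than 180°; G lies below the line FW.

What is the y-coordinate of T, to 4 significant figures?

-16.09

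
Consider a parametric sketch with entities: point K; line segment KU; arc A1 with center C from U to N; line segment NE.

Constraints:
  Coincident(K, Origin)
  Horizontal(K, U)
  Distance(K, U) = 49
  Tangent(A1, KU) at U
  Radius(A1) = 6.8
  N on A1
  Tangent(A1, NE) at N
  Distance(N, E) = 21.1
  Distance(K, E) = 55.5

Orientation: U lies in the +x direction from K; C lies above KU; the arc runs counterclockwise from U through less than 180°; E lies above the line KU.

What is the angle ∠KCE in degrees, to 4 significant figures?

93.70°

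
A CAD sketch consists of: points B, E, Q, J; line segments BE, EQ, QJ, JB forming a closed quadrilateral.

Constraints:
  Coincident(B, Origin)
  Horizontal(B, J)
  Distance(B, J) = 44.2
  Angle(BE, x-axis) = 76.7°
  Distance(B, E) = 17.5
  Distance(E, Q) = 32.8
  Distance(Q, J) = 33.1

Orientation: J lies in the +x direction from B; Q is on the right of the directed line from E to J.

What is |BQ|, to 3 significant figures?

20.1

Checks: |EQ| = 32.80 ✓; |QJ| = 33.10 ✓.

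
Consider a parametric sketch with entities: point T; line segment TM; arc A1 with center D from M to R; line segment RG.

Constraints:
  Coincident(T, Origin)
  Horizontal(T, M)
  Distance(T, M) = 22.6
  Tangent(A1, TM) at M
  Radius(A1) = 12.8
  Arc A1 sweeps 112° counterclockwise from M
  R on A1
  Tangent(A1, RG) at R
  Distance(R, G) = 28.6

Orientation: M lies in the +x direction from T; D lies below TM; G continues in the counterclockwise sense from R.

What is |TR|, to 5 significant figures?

20.610

T is at the origin; TM is horizontal with |TM| = 22.6 and M on the +x side, so M = (22.600, 0.0000). A1 meets TM tangentially, so DM is at right angles to TM, so D = M + (0, -12.8) = (22.600, -12.800). On A1, M sits at bearing 90° from D; a 112° counterclockwise sweep puts R at bearing 202°, so R = D + 12.8·(cos 202°, sin 202°) = (10.732, -17.595). Then |TR| = |R − T| = 20.610.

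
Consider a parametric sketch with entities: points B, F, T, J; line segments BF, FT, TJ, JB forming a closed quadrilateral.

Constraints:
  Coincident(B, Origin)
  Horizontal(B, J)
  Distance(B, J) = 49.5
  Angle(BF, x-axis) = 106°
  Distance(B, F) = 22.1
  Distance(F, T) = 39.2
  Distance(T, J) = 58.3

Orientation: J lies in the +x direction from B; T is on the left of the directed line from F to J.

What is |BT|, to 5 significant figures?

54.249

Checks: |FT| = 39.20 ✓; |TJ| = 58.30 ✓.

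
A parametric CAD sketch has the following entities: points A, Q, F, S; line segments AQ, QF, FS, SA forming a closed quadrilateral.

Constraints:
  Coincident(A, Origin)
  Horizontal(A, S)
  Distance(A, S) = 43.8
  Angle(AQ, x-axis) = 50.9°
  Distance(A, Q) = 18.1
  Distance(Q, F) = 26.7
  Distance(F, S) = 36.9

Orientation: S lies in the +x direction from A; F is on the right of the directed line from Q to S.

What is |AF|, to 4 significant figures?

15.51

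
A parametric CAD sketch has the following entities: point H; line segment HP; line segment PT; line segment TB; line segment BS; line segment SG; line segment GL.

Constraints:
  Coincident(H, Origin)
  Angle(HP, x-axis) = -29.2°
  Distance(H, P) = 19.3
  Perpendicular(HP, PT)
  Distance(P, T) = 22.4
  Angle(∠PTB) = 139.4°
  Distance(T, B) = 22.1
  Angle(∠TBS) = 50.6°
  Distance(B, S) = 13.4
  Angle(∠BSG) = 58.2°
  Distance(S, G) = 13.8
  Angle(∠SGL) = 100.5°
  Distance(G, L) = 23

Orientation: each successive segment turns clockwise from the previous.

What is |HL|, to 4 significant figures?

54.76

H is at the origin; HP runs at -29.2° with length 19.3, so P = (16.85, -9.416). The perpendicularity gives PT at right angles to HP, so PT runs at -119.2°; with |PT| = 22.4, T = (5.919, -28.97). ∠PTB = 139.4° gives TB at -159.8° from the x-axis; with |TB| = 22.1, B = (-14.82, -36.60). ∠TBS = 50.6° gives BS at 70.80° from the x-axis; with |BS| = 13.4, S = (-10.41, -23.95). ∠BSG = 58.2° gives SG at -51.00° from the x-axis; with |SG| = 13.8, G = (-1.730, -34.67). ∠SGL = 100.5° gives GL at -130.5° from the x-axis; with |GL| = 23.0, L = (-16.67, -52.16). Then |HL| = |L − H| = 54.76.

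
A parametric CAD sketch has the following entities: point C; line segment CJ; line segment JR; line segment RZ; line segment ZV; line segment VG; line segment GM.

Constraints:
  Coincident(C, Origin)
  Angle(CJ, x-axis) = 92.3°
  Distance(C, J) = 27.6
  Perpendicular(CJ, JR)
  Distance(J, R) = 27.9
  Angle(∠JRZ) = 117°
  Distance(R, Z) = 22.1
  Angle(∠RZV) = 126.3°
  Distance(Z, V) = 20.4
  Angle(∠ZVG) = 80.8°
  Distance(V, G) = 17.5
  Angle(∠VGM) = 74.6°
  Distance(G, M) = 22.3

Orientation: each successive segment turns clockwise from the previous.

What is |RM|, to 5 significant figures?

14.310

C is at the origin; CJ runs at 92.3° with length 27.6, so J = (-1.1076, 27.578). CJ is perpendicular to JR, so JR runs at 2.3000°; with |JR| = 27.9, R = (26.770, 28.697). ∠JRZ = 117.0° gives RZ at -60.700° from the x-axis; with |RZ| = 22.1, Z = (37.585, 9.4247). ∠RZV = 126.3° gives ZV at -114.40° from the x-axis; with |ZV| = 20.4, V = (29.158, -9.1532). ∠ZVG = 80.8° gives VG at 146.40° from the x-axis; with |VG| = 17.5, G = (14.582, 0.53112). ∠VGM = 74.6° gives GM at 41.000° from the x-axis; with |GM| = 22.3, M = (31.412, 15.161). Then |RM| = |M − R| = 14.310.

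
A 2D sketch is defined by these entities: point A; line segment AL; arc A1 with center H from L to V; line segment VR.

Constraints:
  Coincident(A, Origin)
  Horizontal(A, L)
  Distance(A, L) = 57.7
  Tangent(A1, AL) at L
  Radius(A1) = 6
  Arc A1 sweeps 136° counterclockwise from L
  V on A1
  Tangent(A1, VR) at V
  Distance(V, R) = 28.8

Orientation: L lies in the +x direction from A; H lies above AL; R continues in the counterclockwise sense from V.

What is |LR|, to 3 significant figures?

34.5

On A1, L sits at bearing -90° from H; a 136° counterclockwise sweep puts V at bearing 46°, so V = H + 6.0·(cos 46°, sin 46°) = (61.9, 10.3). Since A1 is tangent to VR there, HV ⟂ VR, so VR runs along (−sin 46°, cos 46°); with |VR| = 28.8, R = (41.2, 30.3). Then |LR| = |R − L| = 34.5.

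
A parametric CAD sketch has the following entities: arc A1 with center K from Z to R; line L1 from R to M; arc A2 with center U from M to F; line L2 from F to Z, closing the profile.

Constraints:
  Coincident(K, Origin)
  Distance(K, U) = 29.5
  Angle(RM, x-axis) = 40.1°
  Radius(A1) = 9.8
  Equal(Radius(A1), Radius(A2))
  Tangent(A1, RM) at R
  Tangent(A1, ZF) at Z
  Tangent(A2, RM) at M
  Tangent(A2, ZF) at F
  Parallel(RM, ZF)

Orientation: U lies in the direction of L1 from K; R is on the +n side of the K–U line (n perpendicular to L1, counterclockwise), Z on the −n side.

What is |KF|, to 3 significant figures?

31.1

Tangency of A1 to both parallel lines with radius 9.8 puts R and Z at K ± 9.8·n: R = (-6.31, 7.50), Z = (6.31, -7.50). Equal radii place M and F the same way about U: M = U + 9.8·n = (16.3, 26.5), F = U − 9.8·n = (28.9, 11.5). Then |KF| = |F − K| = 31.1.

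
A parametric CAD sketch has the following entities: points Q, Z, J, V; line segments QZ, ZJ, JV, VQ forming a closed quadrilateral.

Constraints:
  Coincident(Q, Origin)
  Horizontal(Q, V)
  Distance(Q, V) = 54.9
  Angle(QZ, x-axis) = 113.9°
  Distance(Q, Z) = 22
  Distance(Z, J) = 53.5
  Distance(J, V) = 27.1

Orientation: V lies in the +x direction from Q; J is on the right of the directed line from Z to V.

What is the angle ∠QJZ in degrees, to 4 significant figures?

15.91°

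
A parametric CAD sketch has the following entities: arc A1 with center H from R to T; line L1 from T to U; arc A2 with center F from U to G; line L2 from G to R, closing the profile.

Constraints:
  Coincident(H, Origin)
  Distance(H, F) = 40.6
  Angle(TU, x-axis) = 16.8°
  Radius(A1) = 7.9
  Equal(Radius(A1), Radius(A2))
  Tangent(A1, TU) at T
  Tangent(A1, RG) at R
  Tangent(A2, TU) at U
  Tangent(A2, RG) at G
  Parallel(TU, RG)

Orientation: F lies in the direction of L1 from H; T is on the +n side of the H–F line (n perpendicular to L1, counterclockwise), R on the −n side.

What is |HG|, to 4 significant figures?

41.36

Tangency of A1 to both parallel lines with radius 7.9 puts T and R at H ± 7.9·n: T = (-2.283, 7.563), R = (2.283, -7.563). Equal radii place U and G the same way about F: U = F + 7.9·n = (36.58, 19.30), G = F − 7.9·n = (41.15, 4.172). Then |HG| = |G − H| = 41.36.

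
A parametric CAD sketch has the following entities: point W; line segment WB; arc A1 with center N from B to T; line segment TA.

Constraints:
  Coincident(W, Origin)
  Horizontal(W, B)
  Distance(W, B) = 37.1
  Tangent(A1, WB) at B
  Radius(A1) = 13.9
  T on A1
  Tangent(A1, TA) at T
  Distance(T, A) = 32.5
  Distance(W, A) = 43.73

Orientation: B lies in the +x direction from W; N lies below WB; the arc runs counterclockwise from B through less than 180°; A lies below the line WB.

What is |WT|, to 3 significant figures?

25.8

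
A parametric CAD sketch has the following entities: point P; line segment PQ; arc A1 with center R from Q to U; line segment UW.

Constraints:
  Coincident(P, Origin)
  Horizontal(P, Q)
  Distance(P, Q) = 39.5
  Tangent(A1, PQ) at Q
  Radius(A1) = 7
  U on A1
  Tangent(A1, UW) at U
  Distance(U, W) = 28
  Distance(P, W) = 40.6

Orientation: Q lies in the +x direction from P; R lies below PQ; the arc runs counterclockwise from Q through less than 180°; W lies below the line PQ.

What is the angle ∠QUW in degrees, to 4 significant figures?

143.0°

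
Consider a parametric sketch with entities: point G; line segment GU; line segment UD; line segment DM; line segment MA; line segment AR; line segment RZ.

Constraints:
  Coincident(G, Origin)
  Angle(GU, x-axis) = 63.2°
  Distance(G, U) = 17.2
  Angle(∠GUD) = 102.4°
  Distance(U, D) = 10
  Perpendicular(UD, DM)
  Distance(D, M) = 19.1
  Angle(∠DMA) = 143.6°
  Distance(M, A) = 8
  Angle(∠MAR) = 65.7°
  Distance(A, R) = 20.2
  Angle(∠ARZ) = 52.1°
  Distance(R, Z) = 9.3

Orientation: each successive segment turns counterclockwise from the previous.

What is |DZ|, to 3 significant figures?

10.8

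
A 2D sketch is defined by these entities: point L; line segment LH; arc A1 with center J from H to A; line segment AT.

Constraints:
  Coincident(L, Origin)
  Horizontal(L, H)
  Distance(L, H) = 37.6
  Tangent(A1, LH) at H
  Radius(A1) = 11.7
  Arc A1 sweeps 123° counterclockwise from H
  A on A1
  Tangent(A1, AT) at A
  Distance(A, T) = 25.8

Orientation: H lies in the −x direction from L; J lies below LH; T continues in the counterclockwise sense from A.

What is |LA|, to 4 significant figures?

50.74

L is at the origin; LH is horizontal with |LH| = 37.6 and H on the −x side, so H = (-37.60, 0.000). Since A1 is tangent to LH there, JH ⟂ LH, so J = H + (0, -11.7) = (-37.60, -11.70). On A1, H sits at bearing 90° from J; a 123° counterclockwise sweep puts A at bearing 213°, so A = J + 11.7·(cos 213°, sin 213°) = (-47.41, -18.07). Then |LA| = |A − L| = 50.74.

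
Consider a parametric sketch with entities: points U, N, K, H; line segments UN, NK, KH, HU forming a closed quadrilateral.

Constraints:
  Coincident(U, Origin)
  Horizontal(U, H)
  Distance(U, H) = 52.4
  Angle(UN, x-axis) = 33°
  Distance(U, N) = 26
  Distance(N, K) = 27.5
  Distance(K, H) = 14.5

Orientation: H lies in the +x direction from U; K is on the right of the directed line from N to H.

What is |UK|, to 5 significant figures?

40.179

Checks: |NK| = 27.50 ✓; |KH| = 14.50 ✓.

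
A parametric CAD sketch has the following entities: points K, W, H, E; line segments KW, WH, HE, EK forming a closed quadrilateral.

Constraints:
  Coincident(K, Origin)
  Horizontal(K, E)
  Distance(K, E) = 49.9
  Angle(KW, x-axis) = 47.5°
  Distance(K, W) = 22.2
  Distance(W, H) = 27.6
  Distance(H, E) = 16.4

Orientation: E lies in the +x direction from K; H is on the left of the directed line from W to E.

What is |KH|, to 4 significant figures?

45.00

Checks: K.y = 0.00, E.y = 0.00 ✓; |WH| = 27.60 ✓; |HE| = 16.40 ✓.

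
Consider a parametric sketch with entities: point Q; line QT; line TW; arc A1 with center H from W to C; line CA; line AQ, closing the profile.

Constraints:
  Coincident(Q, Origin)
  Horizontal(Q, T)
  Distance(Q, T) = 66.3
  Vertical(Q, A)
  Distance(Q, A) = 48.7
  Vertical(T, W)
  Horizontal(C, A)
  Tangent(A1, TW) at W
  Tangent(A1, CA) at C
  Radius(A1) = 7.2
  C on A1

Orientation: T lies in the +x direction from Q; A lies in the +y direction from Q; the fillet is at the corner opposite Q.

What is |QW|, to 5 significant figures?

78.217

Q is at the origin; QT is horizontal with |QT| = 66.3 and T on the +x side, so T = (66.300, 0.0000). QA is vertical with |QA| = 48.7 and A on the +y side, so A = (0.0000, 48.700). The virtual corner opposite Q is at (66.300, 48.700). The tangent condition forces HW to be normal to TW and A1 meets CA tangentially, so HC is at right angles to CA, with radius 7.2, so the center H sits 7.2 in from both sides at H = (59.100, 41.500). That places the tangent points at W = (66.300, 41.500) on TW and C = (59.100, 48.700) on CA. Then |QW| = |W − Q| = 78.217.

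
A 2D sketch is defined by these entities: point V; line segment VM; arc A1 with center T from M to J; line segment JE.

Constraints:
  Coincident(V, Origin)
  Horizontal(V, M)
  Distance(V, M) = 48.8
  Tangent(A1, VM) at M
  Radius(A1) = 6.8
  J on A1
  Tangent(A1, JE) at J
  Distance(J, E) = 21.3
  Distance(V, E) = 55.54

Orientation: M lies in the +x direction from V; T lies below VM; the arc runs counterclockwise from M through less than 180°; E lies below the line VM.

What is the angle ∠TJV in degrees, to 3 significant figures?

155°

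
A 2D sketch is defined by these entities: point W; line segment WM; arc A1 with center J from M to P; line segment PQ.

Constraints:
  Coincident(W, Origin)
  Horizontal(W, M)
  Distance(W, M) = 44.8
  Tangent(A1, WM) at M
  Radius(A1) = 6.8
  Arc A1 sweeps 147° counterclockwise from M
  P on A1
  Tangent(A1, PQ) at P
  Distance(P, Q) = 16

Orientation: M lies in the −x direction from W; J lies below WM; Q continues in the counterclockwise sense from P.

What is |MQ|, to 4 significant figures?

23.34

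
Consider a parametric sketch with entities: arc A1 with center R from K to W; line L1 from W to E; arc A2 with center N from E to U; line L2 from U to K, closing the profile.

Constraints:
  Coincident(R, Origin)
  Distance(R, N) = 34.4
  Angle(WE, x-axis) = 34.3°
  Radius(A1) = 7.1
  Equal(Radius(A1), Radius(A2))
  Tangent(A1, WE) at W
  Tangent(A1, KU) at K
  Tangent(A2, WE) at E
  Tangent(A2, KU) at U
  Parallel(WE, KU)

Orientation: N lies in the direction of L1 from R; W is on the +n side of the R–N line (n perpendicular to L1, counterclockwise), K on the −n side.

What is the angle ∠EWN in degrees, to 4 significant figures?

11.66°

The slot axis is L1's direction at 34.3°, so u = (cos 34.3°, sin 34.3°) = (0.8261, 0.5635) and n = (−sin 34.3°, cos 34.3°) = (-0.5635, 0.8261). R is at the origin and N lies 34.4 along u from R, so N = 34.4·u = (28.42, 19.39). Tangency of A1 to both parallel lines with radius 7.1 puts W and K at R ± 7.1·n: W = (-4.001, 5.865), K = (4.001, -5.865). Equal radii place E and U the same way about N: E = N + 7.1·n = (24.42, 25.25), U = N − 7.1·n = (32.42, 13.52). Then cos ∠EWN = WE·WN / (|WE||WN|), giving 11.66°.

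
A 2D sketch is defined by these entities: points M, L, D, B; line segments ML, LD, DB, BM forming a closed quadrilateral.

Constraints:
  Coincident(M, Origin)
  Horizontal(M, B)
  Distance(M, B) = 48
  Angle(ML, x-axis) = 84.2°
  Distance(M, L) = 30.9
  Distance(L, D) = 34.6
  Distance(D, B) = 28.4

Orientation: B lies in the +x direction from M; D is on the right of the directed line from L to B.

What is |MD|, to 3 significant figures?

19.6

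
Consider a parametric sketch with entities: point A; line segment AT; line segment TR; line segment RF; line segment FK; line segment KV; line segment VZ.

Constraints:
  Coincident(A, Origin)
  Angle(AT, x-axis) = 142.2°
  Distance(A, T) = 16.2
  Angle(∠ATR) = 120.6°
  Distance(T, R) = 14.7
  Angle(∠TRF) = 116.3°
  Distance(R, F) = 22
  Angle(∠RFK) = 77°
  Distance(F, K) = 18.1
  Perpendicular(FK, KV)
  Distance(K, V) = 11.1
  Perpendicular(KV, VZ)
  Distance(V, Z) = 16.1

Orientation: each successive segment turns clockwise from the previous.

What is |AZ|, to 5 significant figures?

28.561

A is at the origin; AT runs at 142.2° with length 16.2, so T = (-12.801, 9.9291). ∠ATR = 120.6° gives TR at 82.800° from the x-axis; with |TR| = 14.7, R = (-10.958, 24.513). ∠TRF = 116.3° gives RF at 19.100° from the x-axis; with |RF| = 22.0, F = (9.8308, 31.712). ∠RFK = 77.0° gives FK at -83.900° from the x-axis; with |FK| = 18.1, K = (11.754, 13.714). FK is perpendicular to KV, so KV runs at -173.90°; with |KV| = 11.1, V = (0.71699, 12.535). KV is perpendicular to VZ, so VZ runs at 96.100°; with |VZ| = 16.1, Z = (-0.99386, 28.544). Then |AZ| = |Z − A| = 28.561.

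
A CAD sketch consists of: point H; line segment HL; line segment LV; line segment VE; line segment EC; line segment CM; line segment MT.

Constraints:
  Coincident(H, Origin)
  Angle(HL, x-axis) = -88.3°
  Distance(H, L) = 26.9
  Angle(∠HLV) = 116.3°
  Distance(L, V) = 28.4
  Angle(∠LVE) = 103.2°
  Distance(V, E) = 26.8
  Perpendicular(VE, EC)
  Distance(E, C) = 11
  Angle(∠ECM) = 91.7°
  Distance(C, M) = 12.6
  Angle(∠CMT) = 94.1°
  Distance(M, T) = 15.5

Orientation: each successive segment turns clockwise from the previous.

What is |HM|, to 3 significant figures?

33.4

H is at the origin; HL runs at -88.3° with length 26.9, so L = (0.798, -26.9). ∠HLV = 116.3° gives LV at -152° from the x-axis; with |LV| = 28.4, V = (-24.3, -40.2). ∠LVE = 103.2° gives VE at 131° from the x-axis; with |VE| = 26.8, E = (-41.9, -20.1). VE ⟂ EC, so EC runs at 41.2°; with |EC| = 11.0, C = (-33.7, -12.8). ∠ECM = 91.7° gives CM at -47.1° from the x-axis; with |CM| = 12.6, M = (-25.1, -22.0). Then |HM| = |M − H| = 33.4.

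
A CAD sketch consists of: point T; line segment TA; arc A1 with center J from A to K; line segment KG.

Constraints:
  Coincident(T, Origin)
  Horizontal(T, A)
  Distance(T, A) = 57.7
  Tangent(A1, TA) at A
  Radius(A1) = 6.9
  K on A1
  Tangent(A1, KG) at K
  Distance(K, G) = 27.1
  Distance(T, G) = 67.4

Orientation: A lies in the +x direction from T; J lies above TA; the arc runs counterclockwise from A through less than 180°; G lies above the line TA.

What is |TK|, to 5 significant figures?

64.958

Checks: |JK| = 6.900 ✓; ∠(JK, KG) = 90.00° ✓; |KG| = 27.10 ✓; |TG| = 67.40 ✓.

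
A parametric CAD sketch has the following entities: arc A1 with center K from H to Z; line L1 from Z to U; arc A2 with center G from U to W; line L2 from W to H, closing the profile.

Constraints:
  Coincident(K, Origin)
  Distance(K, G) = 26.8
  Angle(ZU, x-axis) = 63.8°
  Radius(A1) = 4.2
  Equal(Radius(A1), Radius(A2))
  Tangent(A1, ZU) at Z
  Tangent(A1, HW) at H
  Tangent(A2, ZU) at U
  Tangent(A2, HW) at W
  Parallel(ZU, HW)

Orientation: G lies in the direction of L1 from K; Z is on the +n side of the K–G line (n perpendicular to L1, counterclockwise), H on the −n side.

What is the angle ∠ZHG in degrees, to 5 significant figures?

81.093°

The slot axis is L1's direction at 63.8°, so u = (cos 63.8°, sin 63.8°) = (0.44151, 0.89726) and n = (−sin 63.8°, cos 63.8°) = (-0.89726, 0.44151). K is at the origin and G lies 26.8 along u from K, so G = 26.8·u = (11.832, 24.047). Tangency of A1 to both parallel lines with radius 4.2 puts Z and H at K ± 4.2·n: Z = (-3.7685, 1.8543), H = (3.7685, -1.8543). Then cos ∠ZHG = HZ·HG / (|HZ||HG|), giving 81.093°.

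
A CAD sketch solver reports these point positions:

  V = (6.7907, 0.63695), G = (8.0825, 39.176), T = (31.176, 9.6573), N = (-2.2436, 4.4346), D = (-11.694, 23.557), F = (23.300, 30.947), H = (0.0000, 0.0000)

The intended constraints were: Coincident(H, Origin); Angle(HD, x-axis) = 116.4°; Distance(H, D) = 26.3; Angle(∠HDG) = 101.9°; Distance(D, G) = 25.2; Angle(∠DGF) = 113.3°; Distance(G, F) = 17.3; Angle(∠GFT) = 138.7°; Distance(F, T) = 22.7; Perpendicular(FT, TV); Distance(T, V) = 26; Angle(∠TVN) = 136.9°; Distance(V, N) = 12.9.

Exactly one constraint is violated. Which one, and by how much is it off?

Distance(V, N) = 12.9 — off by 3.10.

H = (0.00, 0.00) ✓; HD at 116.4° ✓; |HD| = 26.30 ✓; ∠HDG = 101.9° ✓; |DG| = 25.20 ✓; ∠DGF = 113.3° ✓; |GF| = 17.30 ✓; ∠GFT = 138.7° ✓; |FT| = 22.70 ✓; ∠(FT, TV) = 90.00° ✓; |TV| = 26.00 ✓; ∠TVN = 136.9° ✓; |VN| = 9.800 ✗.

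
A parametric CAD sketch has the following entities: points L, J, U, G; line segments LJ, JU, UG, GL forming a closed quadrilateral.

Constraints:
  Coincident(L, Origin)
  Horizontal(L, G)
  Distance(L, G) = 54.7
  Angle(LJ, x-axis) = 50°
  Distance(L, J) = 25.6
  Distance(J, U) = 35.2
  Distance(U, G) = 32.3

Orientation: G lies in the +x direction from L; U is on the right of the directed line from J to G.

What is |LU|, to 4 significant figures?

29.48

L is at the origin; L and G share the same y with |LG| = 54.7 and G in +x, so G = (54.7, 0). LJ runs at 50.0° with |LJ| = 25.6, so J = (16.46, 19.61). U is determined by |JU| = 35.2 and |UG| = 32.3 together: it lies at the intersection of circle(J, 35.2) and circle(G, 32.3). With |JG| = 42.98, the foot of the radical line on JG is 23.77 from J and the perpendicular offset is √(35.2² − 23.77²) = 25.96. Taking the right-of-JG solution: U = (25.76, -14.34).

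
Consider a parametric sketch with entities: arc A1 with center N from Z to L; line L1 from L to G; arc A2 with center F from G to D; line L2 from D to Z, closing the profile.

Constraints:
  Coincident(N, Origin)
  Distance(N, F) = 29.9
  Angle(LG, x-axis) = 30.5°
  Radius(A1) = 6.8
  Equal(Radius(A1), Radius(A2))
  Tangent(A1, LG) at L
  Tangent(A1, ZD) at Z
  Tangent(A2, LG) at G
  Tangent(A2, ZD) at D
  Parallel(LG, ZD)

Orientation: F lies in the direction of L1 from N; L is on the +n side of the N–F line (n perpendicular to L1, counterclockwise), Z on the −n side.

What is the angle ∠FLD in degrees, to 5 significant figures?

11.646°

The slot axis is L1's direction at 30.5°, so u = (cos 30.5°, sin 30.5°) = (0.86163, 0.50754) and n = (−sin 30.5°, cos 30.5°) = (-0.50754, 0.86163). N is at the origin and F lies 29.9 along u from N, so F = 29.9·u = (25.763, 15.175). Tangency of A1 to both parallel lines with radius 6.8 puts L and Z at N ± 6.8·n: L = (-3.4513, 5.8591), Z = (3.4513, -5.8591). Equal radii place G and D the same way about F: G = F + 6.8·n = (22.311, 21.034), D = F − 6.8·n = (29.214, 9.3163). Then cos ∠FLD = LF·LD / (|LF||LD|), giving 11.646°.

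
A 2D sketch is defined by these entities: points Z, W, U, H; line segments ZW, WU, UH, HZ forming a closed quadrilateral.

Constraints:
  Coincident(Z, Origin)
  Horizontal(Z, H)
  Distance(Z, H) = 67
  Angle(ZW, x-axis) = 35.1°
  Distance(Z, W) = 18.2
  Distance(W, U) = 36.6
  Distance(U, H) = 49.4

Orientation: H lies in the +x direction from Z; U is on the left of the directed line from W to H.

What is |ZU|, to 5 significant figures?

54.251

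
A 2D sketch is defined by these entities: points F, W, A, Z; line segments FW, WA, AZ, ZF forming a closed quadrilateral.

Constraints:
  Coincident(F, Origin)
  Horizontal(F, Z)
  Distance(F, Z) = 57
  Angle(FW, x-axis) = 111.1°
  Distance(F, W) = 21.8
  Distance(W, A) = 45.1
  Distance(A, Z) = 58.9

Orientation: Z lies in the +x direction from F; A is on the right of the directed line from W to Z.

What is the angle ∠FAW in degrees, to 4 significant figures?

6.662°

Checks: FW at 111.1° ✓; |WA| = 45.10 ✓; |AZ| = 58.90 ✓.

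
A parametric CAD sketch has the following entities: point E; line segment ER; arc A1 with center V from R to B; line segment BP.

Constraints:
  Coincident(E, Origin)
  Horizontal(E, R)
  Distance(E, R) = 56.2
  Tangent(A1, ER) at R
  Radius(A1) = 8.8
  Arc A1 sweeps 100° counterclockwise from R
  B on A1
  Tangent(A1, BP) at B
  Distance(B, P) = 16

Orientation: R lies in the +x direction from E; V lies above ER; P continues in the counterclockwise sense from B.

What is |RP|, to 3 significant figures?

26.7

E is at the origin; ER is horizontal with |ER| = 56.2 and R on the +x side, so R = (56.2, 0.00). A1 meets ER tangentially, so VR is at right angles to ER, so V = R + (0, 8.8) = (56.2, 8.80). On A1, R sits at bearing -90° from V; a 100° counterclockwise sweep puts B at bearing 10°, so B = V + 8.8·(cos 10°, sin 10°) = (64.9, 10.3). The tangent condition forces VB to be normal to BP, so BP runs along (−sin 10°, cos 10°); with |BP| = 16.0, P = (62.1, 26.1). Then |RP| = |P − R| = 26.7.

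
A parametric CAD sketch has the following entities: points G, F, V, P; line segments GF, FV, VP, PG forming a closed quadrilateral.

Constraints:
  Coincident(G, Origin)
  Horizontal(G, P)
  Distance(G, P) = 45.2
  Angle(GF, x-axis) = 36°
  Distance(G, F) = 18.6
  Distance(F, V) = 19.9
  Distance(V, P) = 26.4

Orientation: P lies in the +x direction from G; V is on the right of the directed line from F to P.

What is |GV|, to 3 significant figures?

21.8

G is at the origin; GP is horizontal with |GP| = 45.2 and P in +x, so P = (45.2, 0). GF runs at 36.0° with |GF| = 18.6, so F = (15.0, 10.9). V is determined by |FV| = 19.9 and |VP| = 26.4 together: it lies at the intersection of circle(F, 19.9) and circle(P, 26.4). With |FP| = 32.1, the foot of the radical line on FP is 11.3 from F and the perpendicular offset is √(19.9² − 11.3²) = 16.3. Taking the right-of-FP solution: V = (20.1, -8.30).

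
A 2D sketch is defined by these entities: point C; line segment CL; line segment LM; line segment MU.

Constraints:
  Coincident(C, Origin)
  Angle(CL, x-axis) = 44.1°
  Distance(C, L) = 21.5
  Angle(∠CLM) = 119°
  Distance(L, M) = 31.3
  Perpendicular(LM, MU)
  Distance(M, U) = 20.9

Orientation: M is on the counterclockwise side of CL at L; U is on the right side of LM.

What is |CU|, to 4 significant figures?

57.60

∠CLM = 119.0°, so LM runs at 44.1° + (180° − 119.0°) = 105.1° from the x-axis; with |LM| = 31.3, M = L + 31.3·(cos 105.1°, sin 105.1°) = (7.286, 45.18). The perpendicularity gives MU at right angles to LM; with |MU| = 20.9 on the right of LM, U = M + 20.9·(0.9655, 0.2605) = (27.46, 50.63). Then |CU| = |U − C| = 57.60.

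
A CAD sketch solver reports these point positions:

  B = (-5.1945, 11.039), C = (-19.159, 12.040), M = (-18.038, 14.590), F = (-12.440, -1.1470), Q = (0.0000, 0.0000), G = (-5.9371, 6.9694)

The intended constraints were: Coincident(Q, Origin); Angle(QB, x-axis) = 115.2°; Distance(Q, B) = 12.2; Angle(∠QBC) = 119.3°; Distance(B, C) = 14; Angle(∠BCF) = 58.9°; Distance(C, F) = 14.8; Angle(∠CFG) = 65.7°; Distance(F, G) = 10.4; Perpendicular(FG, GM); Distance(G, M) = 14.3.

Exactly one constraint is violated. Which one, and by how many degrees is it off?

Perpendicular(FG, GM) — off by 6.50°.

Q = (0.00, 0.00) ✓; QB at 115.2° ✓; |QB| = 12.20 ✓; ∠QBC = 119.3° ✓; |BC| = 14.00 ✓; ∠BCF = 58.90° ✓; |CF| = 14.80 ✓; ∠CFG = 65.70° ✓; |FG| = 10.40 ✓; ∠(FG, GM) = 96.50° ✗; |GM| = 14.30 ✓.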